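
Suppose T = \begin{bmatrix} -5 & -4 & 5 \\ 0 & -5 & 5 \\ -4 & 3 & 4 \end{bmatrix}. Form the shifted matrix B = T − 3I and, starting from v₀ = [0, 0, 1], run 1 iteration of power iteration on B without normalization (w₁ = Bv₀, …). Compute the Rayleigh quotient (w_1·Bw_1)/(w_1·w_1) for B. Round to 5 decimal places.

μ ≈ -8.90196

B = T − 3I has rows (-8, -4, 5); (0, -8, 5); (-4, 3, 1)
w1 = Bv₀ = ((-8)·0 + (-4)·0 + 5·1; 0·0 + (-8)·0 + 5·1; (-4)·0 + 3·0 + 1·1) = (5, 5, 1)
Bw1 = (-55, -35, -4)
w1·Bw1 = -454; w1·w1 = 51; μ ≈ -454/51 = -8.90196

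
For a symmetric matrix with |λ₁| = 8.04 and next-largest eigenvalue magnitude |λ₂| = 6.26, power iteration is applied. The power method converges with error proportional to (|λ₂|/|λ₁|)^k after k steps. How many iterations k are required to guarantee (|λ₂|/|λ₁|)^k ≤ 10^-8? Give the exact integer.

74

|λ₂/λ₁| = 6.26/8.04 = 0.77861
Need k ≥ ln(10^-8) / ln(0.77861) = -18.4207 / -0.2502 ≈ 73.609
Smallest integer k satisfying the bound: 74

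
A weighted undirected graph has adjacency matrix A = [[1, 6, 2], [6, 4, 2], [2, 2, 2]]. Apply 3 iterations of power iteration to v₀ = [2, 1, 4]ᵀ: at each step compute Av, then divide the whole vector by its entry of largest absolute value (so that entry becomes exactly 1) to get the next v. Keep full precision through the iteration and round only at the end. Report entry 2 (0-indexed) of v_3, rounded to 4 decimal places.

0.4640

Av0 = (16.00000, 24.00000, 14.00000); divide by 24.00000 → v1 = (0.66667, 1.00000, 0.58333)
Av1 = (7.83333, 9.16667, 4.50000); divide by 9.16667 → v2 = (0.85455, 1.00000, 0.49091)
Av2 = (7.83636, 10.10909, 4.69091); divide by 10.10909 → v3 = (0.77518, 1.00000, 0.46403)
Requested entry of v3: 1032/2224 = 0.4640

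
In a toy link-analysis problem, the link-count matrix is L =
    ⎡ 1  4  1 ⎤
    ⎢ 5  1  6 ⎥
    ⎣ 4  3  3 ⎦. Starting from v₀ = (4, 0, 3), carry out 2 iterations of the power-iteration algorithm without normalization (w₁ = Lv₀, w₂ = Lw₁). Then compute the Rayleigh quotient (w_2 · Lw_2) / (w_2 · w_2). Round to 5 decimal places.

9.40737

w1 = Lv₀ = (7, 38, 25)
w2 = Lw1 = (184, 223, 217)
Lw2 = (1293, 2445, 2056)
w2·Lw2 = 184·1293 + 223·2445 + 217·2056 = 1229299; w2·w2 = 184·184 + 223·223 + 217·217 = 130674
λ ≈ 1229299/130674 = 9.40737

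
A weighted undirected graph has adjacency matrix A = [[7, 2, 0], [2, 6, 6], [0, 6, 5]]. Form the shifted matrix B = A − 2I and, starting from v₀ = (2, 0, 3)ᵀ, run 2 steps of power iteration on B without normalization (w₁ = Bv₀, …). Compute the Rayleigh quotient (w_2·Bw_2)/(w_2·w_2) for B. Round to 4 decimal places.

μ ≈ 9.8575

B = A − 2I has rows (5, 2, 0); (2, 4, 6); (0, 6, 3)
w1 = Bv₀ = (5·2 + 2·0 + 0·3; 2·2 + 4·0 + 6·3; 0·2 + 6·0 + 3·3) = (10, 22, 9)
w2 = Bw1 = (5·10 + 2·22 + 0·9; 2·10 + 4·22 + 6·9; 0·10 + 6·22 + 3·9) = (94, 162, 159)
Bw2 = (794, 1790, 1449)
w2·Bw2 = 595007; w2·w2 = 60361; μ ≈ 595007/60361 = 9.8575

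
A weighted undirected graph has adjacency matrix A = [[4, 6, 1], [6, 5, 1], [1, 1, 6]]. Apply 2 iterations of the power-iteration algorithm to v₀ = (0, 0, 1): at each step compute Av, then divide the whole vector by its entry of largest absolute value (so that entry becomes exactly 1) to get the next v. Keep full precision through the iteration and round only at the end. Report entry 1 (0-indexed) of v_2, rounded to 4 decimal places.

Av0 = (1.00000, 1.00000, 6.00000); divide by 6.00000 → v1 = (0.16667, 0.16667, 1.00000)
Av1 = (2.66667, 2.83333, 6.33333); divide by 6.33333 → v2 = (0.42105, 0.44737, 1.00000)
Requested entry of v2: 17/38 = 0.4474

0.4474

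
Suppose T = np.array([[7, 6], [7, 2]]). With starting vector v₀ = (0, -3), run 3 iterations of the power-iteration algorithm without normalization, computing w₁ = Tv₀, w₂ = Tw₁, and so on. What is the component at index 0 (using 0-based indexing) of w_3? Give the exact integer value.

w1 = Tv₀ = (7·0 + 6·(-3); 7·0 + 2·(-3)) = (-18, -6)
w2 = Tw1 = (7·(-18) + 6·(-6); 7·(-18) + 2·(-6)) = (-162, -138)
w3 = Tw2 = (-1962, -1410)
The requested component of w3 is -1962.

-1962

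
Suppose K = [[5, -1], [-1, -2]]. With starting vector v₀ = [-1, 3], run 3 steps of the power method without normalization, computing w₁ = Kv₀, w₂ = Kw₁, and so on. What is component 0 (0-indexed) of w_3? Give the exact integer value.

-193

w1 = Kv₀ = (5·(-1) + (-1)·3; (-1)·(-1) + (-2)·3) = (-8, -5)
w2 = Kw1 = (5·(-8) + (-1)·(-5); (-1)·(-8) + (-2)·(-5)) = (-35, 18)
w3 = Kw2 = (-193, -1)
The requested component of w3 is -193.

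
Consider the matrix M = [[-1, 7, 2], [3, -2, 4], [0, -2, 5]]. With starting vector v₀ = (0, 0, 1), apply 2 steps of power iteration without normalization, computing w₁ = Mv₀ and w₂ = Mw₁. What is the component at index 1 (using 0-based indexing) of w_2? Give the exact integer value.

18

w1 = Mv₀ = ((-1)·0 + 7·0 + 2·1; 3·0 + (-2)·0 + 4·1; 0·0 + (-2)·0 + 5·1) = (2, 4, 5)
w2 = Mw1 = ((-1)·2 + 7·4 + 2·5; 3·2 + (-2)·4 + 4·5; 0·2 + (-2)·4 + 5·5) = (36, 18, 17)
The requested component of w2 is 18.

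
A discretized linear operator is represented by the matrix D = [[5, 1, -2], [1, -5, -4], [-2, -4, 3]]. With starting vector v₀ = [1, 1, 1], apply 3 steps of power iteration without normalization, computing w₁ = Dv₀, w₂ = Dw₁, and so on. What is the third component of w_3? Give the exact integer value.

w1 = Dv₀ = (5·1 + 1·1 + (-2)·1; 1·1 + (-5)·1 + (-4)·1; (-2)·1 + (-4)·1 + 3·1) = (4, -8, -3)
w2 = Dw1 = (5·4 + 1·(-8) + (-2)·(-3); 1·4 + (-5)·(-8) + (-4)·(-3); (-2)·4 + (-4)·(-8) + 3·(-3)) = (18, 56, 15)
w3 = Dw2 = (116, -322, -215)
The requested component of w3 is -215.

-215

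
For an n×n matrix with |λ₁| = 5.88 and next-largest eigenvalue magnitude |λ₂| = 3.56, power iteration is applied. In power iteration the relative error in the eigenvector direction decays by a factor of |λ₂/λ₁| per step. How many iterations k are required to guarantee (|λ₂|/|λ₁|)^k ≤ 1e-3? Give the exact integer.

14

|λ₂/λ₁| = 3.56/5.88 = 0.60544
Need k ≥ ln(1e-3) / ln(0.60544) = -6.9078 / -0.5018 ≈ 13.766
Smallest integer k satisfying the bound: 14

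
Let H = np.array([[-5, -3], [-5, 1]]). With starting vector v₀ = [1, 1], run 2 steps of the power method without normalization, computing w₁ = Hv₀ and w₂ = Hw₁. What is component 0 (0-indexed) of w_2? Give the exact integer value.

w1 = Hv₀ = (-8, -4)
w2 = Hw1 = (52, 36)
The requested component of w2 is 52.

52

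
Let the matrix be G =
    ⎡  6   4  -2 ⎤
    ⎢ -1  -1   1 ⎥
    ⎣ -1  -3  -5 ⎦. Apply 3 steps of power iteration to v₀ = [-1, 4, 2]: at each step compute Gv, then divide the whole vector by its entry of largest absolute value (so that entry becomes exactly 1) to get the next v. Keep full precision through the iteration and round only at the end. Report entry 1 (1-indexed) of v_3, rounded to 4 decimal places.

-0.2688

Gv0 = (6.00000, -1.00000, -21.00000); divide by -21.00000 → v1 = (-0.28571, 0.04762, 1.00000)
Gv1 = (-3.52381, 1.23810, -4.85714); divide by -4.85714 → v2 = (0.72549, -0.25490, 1.00000)
Gv2 = (1.33333, 0.52941, -4.96078); divide by -4.96078 → v3 = (-0.26877, -0.10672, 1.00000)
Requested entry of v3: 136/-506 = -0.2688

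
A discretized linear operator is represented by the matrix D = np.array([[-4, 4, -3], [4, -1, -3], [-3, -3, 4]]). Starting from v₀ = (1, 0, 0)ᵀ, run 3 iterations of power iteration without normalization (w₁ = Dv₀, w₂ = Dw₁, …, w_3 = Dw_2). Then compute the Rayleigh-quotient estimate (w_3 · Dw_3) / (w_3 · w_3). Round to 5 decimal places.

w1 = Dv₀ = (-4, 4, -3)
w2 = Dw1 = (41, -11, -12)
w3 = Dw2 = (-172, 211, -138)
Dw3 = (1946, -485, -669)
w3·Dw3 = (-172)·1946 + 211·(-485) + (-138)·(-669) = -344725; w3·w3 = (-172)·(-172) + 211·211 + (-138)·(-138) = 93149
λ ≈ -344725/93149 = -3.70079

-3.70079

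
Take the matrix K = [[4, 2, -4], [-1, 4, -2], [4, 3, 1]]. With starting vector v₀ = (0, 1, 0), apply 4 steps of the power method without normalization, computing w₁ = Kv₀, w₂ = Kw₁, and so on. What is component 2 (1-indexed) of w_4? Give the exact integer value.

-138

w1 = Kv₀ = (4·0 + 2·1 + (-4)·0; (-1)·0 + 4·1 + (-2)·0; 4·0 + 3·1 + 1·0) = (2, 4, 3)
w2 = Kw1 = (4·2 + 2·4 + (-4)·3; (-1)·2 + 4·4 + (-2)·3; 4·2 + 3·4 + 1·3) = (4, 8, 23)
w3 = Kw2 = (-60, -18, 63)
w4 = Kw3 = (-528, -138, -231)
The requested component of w4 is -138.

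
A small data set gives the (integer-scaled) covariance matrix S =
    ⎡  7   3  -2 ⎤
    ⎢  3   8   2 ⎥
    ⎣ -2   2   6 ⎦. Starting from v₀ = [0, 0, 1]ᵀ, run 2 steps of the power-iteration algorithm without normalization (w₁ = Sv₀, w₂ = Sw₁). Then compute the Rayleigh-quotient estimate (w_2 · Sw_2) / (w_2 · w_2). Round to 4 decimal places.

8.1702

w1 = Sv₀ = (7·0 + 3·0 + (-2)·1; 3·0 + 8·0 + 2·1; (-2)·0 + 2·0 + 6·1) = (-2, 2, 6)
w2 = Sw1 = (7·(-2) + 3·2 + (-2)·6; 3·(-2) + 8·2 + 2·6; (-2)·(-2) + 2·2 + 6·6) = (-20, 22, 44)
Sw2 = (-162, 204, 348)
w2·Sw2 = (-20)·(-162) + 22·204 + 44·348 = 23040; w2·w2 = (-20)·(-20) + 22·22 + 44·44 = 2820
λ ≈ 23040/2820 = 8.1702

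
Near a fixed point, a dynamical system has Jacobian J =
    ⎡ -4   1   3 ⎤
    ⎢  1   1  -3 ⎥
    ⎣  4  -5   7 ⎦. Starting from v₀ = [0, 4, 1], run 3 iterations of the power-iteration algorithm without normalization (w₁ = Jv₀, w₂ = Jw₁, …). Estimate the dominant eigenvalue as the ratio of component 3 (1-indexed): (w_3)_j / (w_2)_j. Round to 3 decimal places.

w1 = Jv₀ = ((-4)·0 + 1·4 + 3·1; 1·0 + 1·4 + (-3)·1; 4·0 + (-5)·4 + 7·1) = (7, 1, -13)
w2 = Jw1 = ((-4)·7 + 1·1 + 3·(-13); 1·7 + 1·1 + (-3)·(-13); 4·7 + (-5)·1 + 7·(-13)) = (-66, 47, -68)
w3 = Jw2 = (107, 185, -975)
Ratio at component: -975 / -68 = 14.338

14.338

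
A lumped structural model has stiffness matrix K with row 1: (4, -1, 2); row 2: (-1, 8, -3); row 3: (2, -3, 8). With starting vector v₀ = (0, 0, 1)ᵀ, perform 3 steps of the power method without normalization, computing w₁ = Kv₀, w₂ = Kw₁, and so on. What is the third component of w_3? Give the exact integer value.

820

w1 = Kv₀ = (4·0 + (-1)·0 + 2·1; (-1)·0 + 8·0 + (-3)·1; 2·0 + (-3)·0 + 8·1) = (2, -3, 8)
w2 = Kw1 = (4·2 + (-1)·(-3) + 2·8; (-1)·2 + 8·(-3) + (-3)·8; 2·2 + (-3)·(-3) + 8·8) = (27, -50, 77)
w3 = Kw2 = (312, -658, 820)
The requested component of w3 is 820.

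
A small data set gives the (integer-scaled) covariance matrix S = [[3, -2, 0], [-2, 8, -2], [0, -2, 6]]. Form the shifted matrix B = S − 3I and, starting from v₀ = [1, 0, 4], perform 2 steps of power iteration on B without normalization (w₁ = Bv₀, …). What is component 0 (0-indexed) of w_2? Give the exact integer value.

20

B = S − 3I has rows (0, -2, 0); (-2, 5, -2); (0, -2, 3)
w1 = Bv₀ = (0·1 + (-2)·0 + 0·4; (-2)·1 + 5·0 + (-2)·4; 0·1 + (-2)·0 + 3·4) = (0, -10, 12)
w2 = Bw1 = (0·0 + (-2)·(-10) + 0·12; (-2)·0 + 5·(-10) + (-2)·12; 0·0 + (-2)·(-10) + 3·12) = (20, -74, 56)
Requested component of w2: 20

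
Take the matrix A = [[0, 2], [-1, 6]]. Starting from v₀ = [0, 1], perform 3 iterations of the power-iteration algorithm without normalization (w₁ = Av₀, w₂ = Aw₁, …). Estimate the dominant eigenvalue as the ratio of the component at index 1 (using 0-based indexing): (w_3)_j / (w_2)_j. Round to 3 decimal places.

5.647

w1 = Av₀ = (0·0 + 2·1; (-1)·0 + 6·1) = (2, 6)
w2 = Aw1 = (0·2 + 2·6; (-1)·2 + 6·6) = (12, 34)
w3 = Aw2 = (68, 192)
Ratio at component: 192 / 34 = 5.647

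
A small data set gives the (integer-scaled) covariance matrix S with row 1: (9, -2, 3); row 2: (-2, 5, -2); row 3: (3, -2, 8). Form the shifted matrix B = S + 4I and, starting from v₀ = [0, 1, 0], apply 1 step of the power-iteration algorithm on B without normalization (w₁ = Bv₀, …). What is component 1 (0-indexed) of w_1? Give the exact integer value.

9

B = S + 4I has rows (13, -2, 3); (-2, 9, -2); (3, -2, 12)
w1 = Bv₀ = (-2, 9, -2)
Requested component of w1: 9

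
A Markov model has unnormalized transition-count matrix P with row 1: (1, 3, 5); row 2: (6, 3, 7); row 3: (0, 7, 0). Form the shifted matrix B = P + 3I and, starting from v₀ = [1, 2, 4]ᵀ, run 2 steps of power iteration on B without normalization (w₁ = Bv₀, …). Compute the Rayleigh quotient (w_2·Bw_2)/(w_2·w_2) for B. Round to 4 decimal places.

B = P + 3I has rows (4, 3, 5); (6, 6, 7); (0, 7, 3)
w1 = Bv₀ = (4·1 + 3·2 + 5·4; 6·1 + 6·2 + 7·4; 0·1 + 7·2 + 3·4) = (30, 46, 26)
w2 = Bw1 = (4·30 + 3·46 + 5·26; 6·30 + 6·46 + 7·26; 0·30 + 7·46 + 3·26) = (388, 638, 400)
Bw2 = (5466, 8956, 5666)
w2·Bw2 = 10101136; w2·w2 = 717588; μ ≈ 10101136/717588 = 14.0765

μ ≈ 14.0765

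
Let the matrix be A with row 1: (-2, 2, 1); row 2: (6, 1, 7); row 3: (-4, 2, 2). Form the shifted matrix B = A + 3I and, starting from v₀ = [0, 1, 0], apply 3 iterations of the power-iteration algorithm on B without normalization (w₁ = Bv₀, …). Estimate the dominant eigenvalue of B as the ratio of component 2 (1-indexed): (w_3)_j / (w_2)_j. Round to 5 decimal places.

7.38095

B = A + 3I has rows (1, 2, 1); (6, 4, 7); (-4, 2, 5)
w1 = Bv₀ = (2, 4, 2)
w2 = Bw1 = (12, 42, 10)
w3 = Bw2 = (106, 310, 86)
Ratio: 310/42 = 7.38095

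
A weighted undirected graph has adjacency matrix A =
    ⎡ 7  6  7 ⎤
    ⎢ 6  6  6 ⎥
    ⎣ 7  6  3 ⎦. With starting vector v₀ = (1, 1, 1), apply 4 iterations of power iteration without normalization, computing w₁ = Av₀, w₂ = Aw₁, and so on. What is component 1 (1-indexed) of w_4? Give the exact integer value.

118496

w1 = Av₀ = (20, 18, 16)
w2 = Aw1 = (360, 324, 296)
w3 = Aw2 = (6536, 5880, 5352)
w4 = Aw3 = (118496, 106608, 97088)
The requested component of w4 is 118496.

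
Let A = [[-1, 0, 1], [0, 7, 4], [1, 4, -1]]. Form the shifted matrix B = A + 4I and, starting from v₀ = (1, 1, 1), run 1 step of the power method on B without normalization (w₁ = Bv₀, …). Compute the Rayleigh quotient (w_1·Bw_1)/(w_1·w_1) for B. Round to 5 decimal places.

μ ≈ 12.25902

B = A + 4I has rows (3, 0, 1); (0, 11, 4); (1, 4, 3)
w1 = Bv₀ = (4, 15, 8)
Bw1 = (20, 197, 88)
w1·Bw1 = 3739; w1·w1 = 305; μ ≈ 3739/305 = 12.25902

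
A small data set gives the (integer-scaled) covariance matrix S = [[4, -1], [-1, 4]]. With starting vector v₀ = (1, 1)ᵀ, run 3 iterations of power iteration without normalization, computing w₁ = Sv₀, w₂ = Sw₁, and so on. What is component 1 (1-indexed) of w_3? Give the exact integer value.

w1 = Sv₀ = (3, 3)
w2 = Sw1 = (9, 9)
w3 = Sw2 = (27, 27)
The requested component of w3 is 27.

27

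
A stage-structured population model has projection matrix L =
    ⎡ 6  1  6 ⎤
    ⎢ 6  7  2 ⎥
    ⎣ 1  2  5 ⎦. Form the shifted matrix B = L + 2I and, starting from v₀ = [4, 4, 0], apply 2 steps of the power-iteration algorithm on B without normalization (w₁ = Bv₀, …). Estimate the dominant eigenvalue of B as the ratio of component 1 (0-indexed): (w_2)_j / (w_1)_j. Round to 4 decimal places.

μ ≈ 13.0000

B = L + 2I has rows (8, 1, 6); (6, 9, 2); (1, 2, 7)
w1 = Bv₀ = (8·4 + 1·4 + 6·0; 6·4 + 9·4 + 2·0; 1·4 + 2·4 + 7·0) = (36, 60, 12)
w2 = Bw1 = (8·36 + 1·60 + 6·12; 6·36 + 9·60 + 2·12; 1·36 + 2·60 + 7·12) = (420, 780, 240)
Ratio: 780/60 = 13.0000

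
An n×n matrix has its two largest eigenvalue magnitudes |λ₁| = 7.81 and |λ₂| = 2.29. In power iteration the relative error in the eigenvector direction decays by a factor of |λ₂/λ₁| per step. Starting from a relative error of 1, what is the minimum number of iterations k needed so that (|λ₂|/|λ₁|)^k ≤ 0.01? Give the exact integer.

4

|λ₂/λ₁| = 2.29/7.81 = 0.29321
Need k ≥ ln(0.01) / ln(0.29321) = -4.6052 / -1.2269 ≈ 3.754
Smallest integer k satisfying the bound: 4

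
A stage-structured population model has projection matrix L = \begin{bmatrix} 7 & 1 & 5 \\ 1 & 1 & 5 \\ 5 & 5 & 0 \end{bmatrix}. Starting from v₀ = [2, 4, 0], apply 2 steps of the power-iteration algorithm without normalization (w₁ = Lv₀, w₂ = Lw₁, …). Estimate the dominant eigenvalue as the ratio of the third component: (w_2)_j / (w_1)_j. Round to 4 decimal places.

w1 = Lv₀ = (18, 6, 30)
w2 = Lw1 = (282, 174, 120)
Ratio at component: 120 / 30 = 4.0000

4.0000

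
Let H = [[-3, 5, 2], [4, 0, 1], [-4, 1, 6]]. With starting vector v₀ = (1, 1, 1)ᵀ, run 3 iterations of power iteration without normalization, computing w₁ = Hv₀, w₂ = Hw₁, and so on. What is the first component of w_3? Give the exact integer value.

w1 = Hv₀ = ((-3)·1 + 5·1 + 2·1; 4·1 + 0·1 + 1·1; (-4)·1 + 1·1 + 6·1) = (4, 5, 3)
w2 = Hw1 = ((-3)·4 + 5·5 + 2·3; 4·4 + 0·5 + 1·3; (-4)·4 + 1·5 + 6·3) = (19, 19, 7)
w3 = Hw2 = (52, 83, -15)
The requested component of w3 is 52.

52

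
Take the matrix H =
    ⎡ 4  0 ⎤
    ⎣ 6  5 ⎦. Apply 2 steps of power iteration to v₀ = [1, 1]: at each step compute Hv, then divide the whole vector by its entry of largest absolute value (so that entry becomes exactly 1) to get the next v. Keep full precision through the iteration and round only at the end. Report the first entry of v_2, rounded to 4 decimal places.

Hv0 = (4.00000, 11.00000); divide by 11.00000 → v1 = (0.36364, 1.00000)
Hv1 = (1.45455, 7.18182); divide by 7.18182 → v2 = (0.20253, 1.00000)
Requested entry of v2: 16/79 = 0.2025

0.2025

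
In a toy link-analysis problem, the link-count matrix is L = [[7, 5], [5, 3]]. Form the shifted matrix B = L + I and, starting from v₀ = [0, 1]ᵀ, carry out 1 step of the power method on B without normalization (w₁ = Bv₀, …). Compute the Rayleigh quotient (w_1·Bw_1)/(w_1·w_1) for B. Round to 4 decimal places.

μ ≈ 11.3171

B = L + I has rows (8, 5); (5, 4)
w1 = Bv₀ = (8·0 + 5·1; 5·0 + 4·1) = (5, 4)
Bw1 = (60, 41)
w1·Bw1 = 464; w1·w1 = 41; μ ≈ 464/41 = 11.3171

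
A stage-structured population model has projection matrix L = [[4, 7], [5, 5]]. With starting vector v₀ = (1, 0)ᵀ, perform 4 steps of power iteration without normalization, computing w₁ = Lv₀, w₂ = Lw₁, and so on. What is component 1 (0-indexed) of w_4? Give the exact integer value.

4995

w1 = Lv₀ = (4·1 + 7·0; 5·1 + 5·0) = (4, 5)
w2 = Lw1 = (4·4 + 7·5; 5·4 + 5·5) = (51, 45)
w3 = Lw2 = (519, 480)
w4 = Lw3 = (5436, 4995)
The requested component of w4 is 4995.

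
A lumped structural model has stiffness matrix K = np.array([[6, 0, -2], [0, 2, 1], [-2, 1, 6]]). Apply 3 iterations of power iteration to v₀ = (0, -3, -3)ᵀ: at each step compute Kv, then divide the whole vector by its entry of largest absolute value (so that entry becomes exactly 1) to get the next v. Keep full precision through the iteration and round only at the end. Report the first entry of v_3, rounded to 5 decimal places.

-0.70752

Kv0 = (6.000000, -9.000000, -21.000000); divide by -21.000000 → v1 = (-0.285714, 0.428571, 1.000000)
Kv1 = (-3.714286, 1.857143, 7.000000); divide by 7.000000 → v2 = (-0.530612, 0.265306, 1.000000)
Kv2 = (-5.183673, 1.530612, 7.326531); divide by 7.326531 → v3 = (-0.707521, 0.208914, 1.000000)
Requested entry of v3: 762/-1077 = -0.70752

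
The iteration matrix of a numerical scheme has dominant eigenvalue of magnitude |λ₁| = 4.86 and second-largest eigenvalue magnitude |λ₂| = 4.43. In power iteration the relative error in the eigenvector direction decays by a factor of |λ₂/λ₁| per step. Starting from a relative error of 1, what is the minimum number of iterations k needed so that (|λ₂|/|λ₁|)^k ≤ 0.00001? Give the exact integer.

125

|λ₂/λ₁| = 4.43/4.86 = 0.91152
Need k ≥ ln(0.00001) / ln(0.91152) = -11.5129 / -0.0926 ≈ 124.278
Smallest integer k satisfying the bound: 125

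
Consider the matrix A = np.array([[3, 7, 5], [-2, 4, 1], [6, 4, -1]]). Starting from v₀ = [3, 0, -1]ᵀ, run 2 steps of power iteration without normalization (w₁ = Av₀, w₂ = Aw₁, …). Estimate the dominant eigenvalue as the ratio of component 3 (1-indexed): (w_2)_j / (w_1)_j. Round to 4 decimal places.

w1 = Av₀ = (3·3 + 7·0 + 5·(-1); (-2)·3 + 4·0 + 1·(-1); 6·3 + 4·0 + (-1)·(-1)) = (4, -7, 19)
w2 = Aw1 = (3·4 + 7·(-7) + 5·19; (-2)·4 + 4·(-7) + 1·19; 6·4 + 4·(-7) + (-1)·19) = (58, -17, -23)
Ratio at component: -23 / 19 = -1.2105

λ ≈ -1.2105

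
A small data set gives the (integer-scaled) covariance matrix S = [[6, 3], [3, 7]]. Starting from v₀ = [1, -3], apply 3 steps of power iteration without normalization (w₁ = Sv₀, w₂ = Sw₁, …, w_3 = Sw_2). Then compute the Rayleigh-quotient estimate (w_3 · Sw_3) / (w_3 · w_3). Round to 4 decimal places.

w1 = Sv₀ = (6·1 + 3·(-3); 3·1 + 7·(-3)) = (-3, -18)
w2 = Sw1 = (6·(-3) + 3·(-18); 3·(-3) + 7·(-18)) = (-72, -135)
w3 = Sw2 = (-837, -1161)
Sw3 = (-8505, -10638)
w3·Sw3 = (-837)·(-8505) + (-1161)·(-10638) = 19469403; w3·w3 = (-837)·(-837) + (-1161)·(-1161) = 2048490
λ ≈ 19469403/2048490 = 9.5043

λ ≈ 9.5043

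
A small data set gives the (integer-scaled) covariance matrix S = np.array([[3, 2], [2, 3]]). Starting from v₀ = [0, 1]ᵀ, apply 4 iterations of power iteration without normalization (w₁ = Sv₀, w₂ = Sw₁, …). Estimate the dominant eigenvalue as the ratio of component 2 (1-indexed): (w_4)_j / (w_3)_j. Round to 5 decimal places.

λ ≈ 4.96825

w1 = Sv₀ = (3·0 + 2·1; 2·0 + 3·1) = (2, 3)
w2 = Sw1 = (3·2 + 2·3; 2·2 + 3·3) = (12, 13)
w3 = Sw2 = (62, 63)
w4 = Sw3 = (312, 313)
Ratio at component: 313 / 63 = 4.96825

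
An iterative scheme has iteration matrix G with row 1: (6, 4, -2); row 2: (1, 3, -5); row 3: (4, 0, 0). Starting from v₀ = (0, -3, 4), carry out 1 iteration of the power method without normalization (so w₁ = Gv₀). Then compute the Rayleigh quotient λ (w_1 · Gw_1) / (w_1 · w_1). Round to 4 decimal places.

λ ≈ 6.3038

w1 = Gv₀ = (6·0 + 4·(-3) + (-2)·4; 1·0 + 3·(-3) + (-5)·4; 4·0 + 0·(-3) + 0·4) = (-20, -29, 0)
Gw1 = (-236, -107, -80)
w1·Gw1 = (-20)·(-236) + (-29)·(-107) + 0·(-80) = 7823; w1·w1 = (-20)·(-20) + (-29)·(-29) + 0·0 = 1241
λ ≈ 7823/1241 = 6.3038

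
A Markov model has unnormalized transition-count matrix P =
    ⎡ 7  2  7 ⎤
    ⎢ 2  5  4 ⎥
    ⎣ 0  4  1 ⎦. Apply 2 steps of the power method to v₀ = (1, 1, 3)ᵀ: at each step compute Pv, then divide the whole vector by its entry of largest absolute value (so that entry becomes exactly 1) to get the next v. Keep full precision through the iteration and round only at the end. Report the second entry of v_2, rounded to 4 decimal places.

0.6162

Pv0 = (30.00000, 19.00000, 7.00000); divide by 30.00000 → v1 = (1.00000, 0.63333, 0.23333)
Pv1 = (9.90000, 6.10000, 2.76667); divide by 9.90000 → v2 = (1.00000, 0.61616, 0.27946)
Requested entry of v2: 183/297 = 0.6162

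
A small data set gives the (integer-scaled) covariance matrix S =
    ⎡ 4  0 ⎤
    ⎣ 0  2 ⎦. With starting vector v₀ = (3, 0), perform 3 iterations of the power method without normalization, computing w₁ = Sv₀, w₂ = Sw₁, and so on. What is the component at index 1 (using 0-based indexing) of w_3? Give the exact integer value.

0

w1 = Sv₀ = (4·3 + 0·0; 0·3 + 2·0) = (12, 0)
w2 = Sw1 = (4·12 + 0·0; 0·12 + 2·0) = (48, 0)
w3 = Sw2 = (192, 0)
The requested component of w3 is 0.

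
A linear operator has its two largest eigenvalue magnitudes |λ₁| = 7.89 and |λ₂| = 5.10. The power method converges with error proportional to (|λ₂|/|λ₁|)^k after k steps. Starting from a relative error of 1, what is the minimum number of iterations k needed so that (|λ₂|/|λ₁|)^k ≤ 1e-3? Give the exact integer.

16

|λ₂/λ₁| = 5.10/7.89 = 0.64639
Need k ≥ ln(1e-3) / ln(0.64639) = -6.9078 / -0.4364 ≈ 15.831
Smallest integer k satisfying the bound: 16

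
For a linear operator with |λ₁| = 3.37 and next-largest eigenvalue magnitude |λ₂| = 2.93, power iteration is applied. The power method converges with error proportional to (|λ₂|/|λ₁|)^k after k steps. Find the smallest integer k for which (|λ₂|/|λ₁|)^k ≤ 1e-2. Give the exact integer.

|λ₂/λ₁| = 2.93/3.37 = 0.86944
Need k ≥ ln(1e-2) / ln(0.86944) = -4.6052 / -0.1399 ≈ 32.915
Smallest integer k satisfying the bound: 33

33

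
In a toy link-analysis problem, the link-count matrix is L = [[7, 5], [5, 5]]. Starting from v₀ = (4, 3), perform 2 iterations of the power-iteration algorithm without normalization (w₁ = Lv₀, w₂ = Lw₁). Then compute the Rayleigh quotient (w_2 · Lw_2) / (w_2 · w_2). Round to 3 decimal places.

λ ≈ 11.099

w1 = Lv₀ = (7·4 + 5·3; 5·4 + 5·3) = (43, 35)
w2 = Lw1 = (7·43 + 5·35; 5·43 + 5·35) = (476, 390)
Lw2 = (5282, 4330)
w2·Lw2 = 476·5282 + 390·4330 = 4202932; w2·w2 = 476·476 + 390·390 = 378676
λ ≈ 4202932/378676 = 11.099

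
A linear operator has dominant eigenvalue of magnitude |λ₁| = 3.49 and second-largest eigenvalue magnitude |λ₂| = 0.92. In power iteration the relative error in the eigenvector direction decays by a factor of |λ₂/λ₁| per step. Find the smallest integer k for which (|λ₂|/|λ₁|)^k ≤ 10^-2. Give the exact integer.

|λ₂/λ₁| = 0.92/3.49 = 0.26361
Need k ≥ ln(10^-2) / ln(0.26361) = -4.6052 / -1.3333 ≈ 3.454
Smallest integer k satisfying the bound: 4

4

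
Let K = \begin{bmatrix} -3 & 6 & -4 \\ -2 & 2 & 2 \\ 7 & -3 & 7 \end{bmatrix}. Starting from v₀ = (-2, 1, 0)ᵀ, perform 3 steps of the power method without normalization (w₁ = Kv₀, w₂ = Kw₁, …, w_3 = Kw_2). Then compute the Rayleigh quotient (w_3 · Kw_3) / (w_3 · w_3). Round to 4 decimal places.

w1 = Kv₀ = ((-3)·(-2) + 6·1 + (-4)·0; (-2)·(-2) + 2·1 + 2·0; 7·(-2) + (-3)·1 + 7·0) = (12, 6, -17)
w2 = Kw1 = ((-3)·12 + 6·6 + (-4)·(-17); (-2)·12 + 2·6 + 2·(-17); 7·12 + (-3)·6 + 7·(-17)) = (68, -46, -53)
w3 = Kw2 = (-268, -334, 243)
Kw3 = (-2172, 354, 827)
w3·Kw3 = (-268)·(-2172) + (-334)·354 + 243·827 = 664821; w3·w3 = (-268)·(-268) + (-334)·(-334) + 243·243 = 242429
λ ≈ 664821/242429 = 2.7423

λ ≈ 2.7423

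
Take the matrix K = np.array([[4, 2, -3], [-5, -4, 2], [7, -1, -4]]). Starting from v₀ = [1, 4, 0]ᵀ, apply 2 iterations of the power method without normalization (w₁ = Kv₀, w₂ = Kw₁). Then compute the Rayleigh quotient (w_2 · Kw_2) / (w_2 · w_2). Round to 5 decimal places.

-3.78908

w1 = Kv₀ = (4·1 + 2·4 + (-3)·0; (-5)·1 + (-4)·4 + 2·0; 7·1 + (-1)·4 + (-4)·0) = (12, -21, 3)
w2 = Kw1 = (4·12 + 2·(-21) + (-3)·3; (-5)·12 + (-4)·(-21) + 2·3; 7·12 + (-1)·(-21) + (-4)·3) = (-3, 30, 93)
Kw2 = (-231, 81, -423)
w2·Kw2 = (-3)·(-231) + 30·81 + 93·(-423) = -36216; w2·w2 = (-3)·(-3) + 30·30 + 93·93 = 9558
λ ≈ -36216/9558 = -3.78908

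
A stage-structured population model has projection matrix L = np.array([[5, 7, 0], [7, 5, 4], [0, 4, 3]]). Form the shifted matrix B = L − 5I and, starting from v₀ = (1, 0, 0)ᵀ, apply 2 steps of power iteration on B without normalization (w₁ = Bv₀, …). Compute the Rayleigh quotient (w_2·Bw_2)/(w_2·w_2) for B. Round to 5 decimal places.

-0.49231

B = L − 5I has rows (0, 7, 0); (7, 0, 4); (0, 4, -2)
w1 = Bv₀ = (0, 7, 0)
w2 = Bw1 = (49, 0, 28)
Bw2 = (0, 455, -56)
w2·Bw2 = -1568; w2·w2 = 3185; μ ≈ -1568/3185 = -0.49231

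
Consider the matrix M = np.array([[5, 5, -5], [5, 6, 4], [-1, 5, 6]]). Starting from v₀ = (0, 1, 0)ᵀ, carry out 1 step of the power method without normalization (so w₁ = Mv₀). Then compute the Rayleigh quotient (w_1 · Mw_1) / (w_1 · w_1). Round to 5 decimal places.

λ ≈ 10.59302

w1 = Mv₀ = (5·0 + 5·1 + (-5)·0; 5·0 + 6·1 + 4·0; (-1)·0 + 5·1 + 6·0) = (5, 6, 5)
Mw1 = (30, 81, 55)
w1·Mw1 = 5·30 + 6·81 + 5·55 = 911; w1·w1 = 5·5 + 6·6 + 5·5 = 86
λ ≈ 911/86 = 10.59302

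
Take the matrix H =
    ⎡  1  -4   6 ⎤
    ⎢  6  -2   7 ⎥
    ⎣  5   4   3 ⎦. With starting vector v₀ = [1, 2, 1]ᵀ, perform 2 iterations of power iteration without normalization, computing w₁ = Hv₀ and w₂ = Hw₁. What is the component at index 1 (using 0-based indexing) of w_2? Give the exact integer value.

w1 = Hv₀ = (-1, 9, 16)
w2 = Hw1 = (59, 88, 79)
The requested component of w2 is 88.

88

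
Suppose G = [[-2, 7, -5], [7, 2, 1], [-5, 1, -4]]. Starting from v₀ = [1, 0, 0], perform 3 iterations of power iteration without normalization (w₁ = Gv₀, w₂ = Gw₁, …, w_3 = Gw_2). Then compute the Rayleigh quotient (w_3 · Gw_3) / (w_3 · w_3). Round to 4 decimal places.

w1 = Gv₀ = ((-2)·1 + 7·0 + (-5)·0; 7·1 + 2·0 + 1·0; (-5)·1 + 1·0 + (-4)·0) = (-2, 7, -5)
w2 = Gw1 = ((-2)·(-2) + 7·7 + (-5)·(-5); 7·(-2) + 2·7 + 1·(-5); (-5)·(-2) + 1·7 + (-4)·(-5)) = (78, -5, 37)
w3 = Gw2 = (-376, 573, -543)
Gw3 = (7478, -2029, 4625)
w3·Gw3 = (-376)·7478 + 573·(-2029) + (-543)·4625 = -6485720; w3·w3 = (-376)·(-376) + 573·573 + (-543)·(-543) = 764554
λ ≈ -6485720/764554 = -8.4830

λ ≈ -8.4830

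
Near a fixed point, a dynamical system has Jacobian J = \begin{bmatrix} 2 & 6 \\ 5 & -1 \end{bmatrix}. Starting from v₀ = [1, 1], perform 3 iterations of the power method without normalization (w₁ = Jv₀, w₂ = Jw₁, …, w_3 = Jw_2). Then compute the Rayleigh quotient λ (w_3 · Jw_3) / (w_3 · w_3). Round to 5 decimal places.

w1 = Jv₀ = (8, 4)
w2 = Jw1 = (40, 36)
w3 = Jw2 = (296, 164)
Jw3 = (1576, 1316)
w3·Jw3 = 296·1576 + 164·1316 = 682320; w3·w3 = 296·296 + 164·164 = 114512
λ ≈ 682320/114512 = 5.95850

5.95850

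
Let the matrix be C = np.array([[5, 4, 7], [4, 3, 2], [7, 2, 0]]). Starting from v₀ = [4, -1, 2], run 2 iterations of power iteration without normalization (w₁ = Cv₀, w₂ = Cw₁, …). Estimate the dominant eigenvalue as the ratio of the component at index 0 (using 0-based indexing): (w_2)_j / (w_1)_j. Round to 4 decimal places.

13.3333

w1 = Cv₀ = (30, 17, 26)
w2 = Cw1 = (400, 223, 244)
Ratio at component: 400 / 30 = 13.3333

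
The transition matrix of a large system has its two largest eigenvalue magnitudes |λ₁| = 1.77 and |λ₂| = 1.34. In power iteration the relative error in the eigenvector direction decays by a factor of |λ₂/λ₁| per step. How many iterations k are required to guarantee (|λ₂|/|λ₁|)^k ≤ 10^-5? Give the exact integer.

42

|λ₂/λ₁| = 1.34/1.77 = 0.75706
Need k ≥ ln(10^-5) / ln(0.75706) = -11.5129 / -0.2783 ≈ 41.367
Smallest integer k satisfying the bound: 42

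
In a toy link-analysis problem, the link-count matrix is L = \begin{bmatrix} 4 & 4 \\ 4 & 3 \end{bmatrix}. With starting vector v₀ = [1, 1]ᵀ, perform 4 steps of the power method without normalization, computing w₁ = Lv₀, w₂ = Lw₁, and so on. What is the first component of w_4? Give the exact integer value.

3404

w1 = Lv₀ = (8, 7)
w2 = Lw1 = (60, 53)
w3 = Lw2 = (452, 399)
w4 = Lw3 = (3404, 3005)
The requested component of w4 is 3404.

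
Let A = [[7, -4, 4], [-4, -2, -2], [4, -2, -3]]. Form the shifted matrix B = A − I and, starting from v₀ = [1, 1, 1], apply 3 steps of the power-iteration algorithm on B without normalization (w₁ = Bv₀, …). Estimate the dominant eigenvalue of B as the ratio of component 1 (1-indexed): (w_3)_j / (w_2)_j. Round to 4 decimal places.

B = A − I has rows (6, -4, 4); (-4, -3, -2); (4, -2, -4)
w1 = Bv₀ = (6·1 + (-4)·1 + 4·1; (-4)·1 + (-3)·1 + (-2)·1; 4·1 + (-2)·1 + (-4)·1) = (6, -9, -2)
w2 = Bw1 = (6·6 + (-4)·(-9) + 4·(-2); (-4)·6 + (-3)·(-9) + (-2)·(-2); 4·6 + (-2)·(-9) + (-4)·(-2)) = (64, 7, 50)
w3 = Bw2 = (556, -377, 42)
Ratio: 556/64 = 8.6875

μ ≈ 8.6875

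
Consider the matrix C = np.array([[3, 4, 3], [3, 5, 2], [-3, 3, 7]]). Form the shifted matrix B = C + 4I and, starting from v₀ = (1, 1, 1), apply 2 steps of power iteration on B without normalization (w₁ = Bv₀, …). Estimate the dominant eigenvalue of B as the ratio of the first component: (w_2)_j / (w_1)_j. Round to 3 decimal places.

13.357

B = C + 4I has rows (7, 4, 3); (3, 9, 2); (-3, 3, 11)
w1 = Bv₀ = (14, 14, 11)
w2 = Bw1 = (187, 190, 121)
Ratio: 187/14 = 13.357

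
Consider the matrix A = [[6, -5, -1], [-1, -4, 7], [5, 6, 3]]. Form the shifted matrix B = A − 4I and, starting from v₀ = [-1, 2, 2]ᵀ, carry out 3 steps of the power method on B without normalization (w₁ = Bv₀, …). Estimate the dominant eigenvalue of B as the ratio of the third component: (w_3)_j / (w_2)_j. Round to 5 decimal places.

μ ≈ -3.49383

B = A − 4I has rows (2, -5, -1); (-1, -8, 7); (5, 6, -1)
w1 = Bv₀ = (2·(-1) + (-5)·2 + (-1)·2; (-1)·(-1) + (-8)·2 + 7·2; 5·(-1) + 6·2 + (-1)·2) = (-14, -1, 5)
w2 = Bw1 = (2·(-14) + (-5)·(-1) + (-1)·5; (-1)·(-14) + (-8)·(-1) + 7·5; 5·(-14) + 6·(-1) + (-1)·5) = (-28, 57, -81)
w3 = Bw2 = (-260, -995, 283)
Ratio: 283/-81 = -3.49383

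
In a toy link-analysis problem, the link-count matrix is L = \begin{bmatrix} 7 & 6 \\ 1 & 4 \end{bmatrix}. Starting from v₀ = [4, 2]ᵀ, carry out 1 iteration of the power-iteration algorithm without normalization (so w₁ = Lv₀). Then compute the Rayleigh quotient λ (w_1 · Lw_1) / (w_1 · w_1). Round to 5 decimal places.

w1 = Lv₀ = (40, 12)
Lw1 = (352, 88)
w1·Lw1 = 40·352 + 12·88 = 15136; w1·w1 = 40·40 + 12·12 = 1744
λ ≈ 15136/1744 = 8.67890

λ ≈ 8.67890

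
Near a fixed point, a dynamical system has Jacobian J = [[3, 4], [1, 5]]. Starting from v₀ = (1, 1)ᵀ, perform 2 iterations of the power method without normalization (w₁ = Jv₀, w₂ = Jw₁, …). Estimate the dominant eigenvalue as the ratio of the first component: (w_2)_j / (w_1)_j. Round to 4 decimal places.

w1 = Jv₀ = (3·1 + 4·1; 1·1 + 5·1) = (7, 6)
w2 = Jw1 = (3·7 + 4·6; 1·7 + 5·6) = (45, 37)
Ratio at component: 45 / 7 = 6.4286

6.4286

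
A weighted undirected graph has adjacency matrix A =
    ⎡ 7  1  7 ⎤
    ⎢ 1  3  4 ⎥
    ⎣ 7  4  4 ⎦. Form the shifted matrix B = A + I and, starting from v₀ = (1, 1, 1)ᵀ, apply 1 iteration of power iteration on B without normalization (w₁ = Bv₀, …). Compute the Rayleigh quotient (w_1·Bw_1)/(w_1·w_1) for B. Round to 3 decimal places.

B = A + I has rows (8, 1, 7); (1, 4, 4); (7, 4, 5)
w1 = Bv₀ = (16, 9, 16)
Bw1 = (249, 116, 228)
w1·Bw1 = 8676; w1·w1 = 593; μ ≈ 8676/593 = 14.631

14.631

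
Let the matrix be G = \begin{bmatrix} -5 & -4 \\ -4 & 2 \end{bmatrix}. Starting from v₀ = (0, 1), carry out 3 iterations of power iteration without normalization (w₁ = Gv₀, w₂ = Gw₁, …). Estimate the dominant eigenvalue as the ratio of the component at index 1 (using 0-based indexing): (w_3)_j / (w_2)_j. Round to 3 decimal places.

w1 = Gv₀ = ((-5)·0 + (-4)·1; (-4)·0 + 2·1) = (-4, 2)
w2 = Gw1 = ((-5)·(-4) + (-4)·2; (-4)·(-4) + 2·2) = (12, 20)
w3 = Gw2 = (-140, -8)
Ratio at component: -8 / 20 = -0.400

-0.400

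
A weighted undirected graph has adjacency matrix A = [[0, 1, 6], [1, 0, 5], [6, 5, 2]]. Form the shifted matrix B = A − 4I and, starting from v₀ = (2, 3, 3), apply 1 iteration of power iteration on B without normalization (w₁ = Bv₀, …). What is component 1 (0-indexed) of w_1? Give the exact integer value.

B = A − 4I has rows (-4, 1, 6); (1, -4, 5); (6, 5, -2)
w1 = Bv₀ = ((-4)·2 + 1·3 + 6·3; 1·2 + (-4)·3 + 5·3; 6·2 + 5·3 + (-2)·3) = (13, 5, 21)
Requested component of w1: 5

5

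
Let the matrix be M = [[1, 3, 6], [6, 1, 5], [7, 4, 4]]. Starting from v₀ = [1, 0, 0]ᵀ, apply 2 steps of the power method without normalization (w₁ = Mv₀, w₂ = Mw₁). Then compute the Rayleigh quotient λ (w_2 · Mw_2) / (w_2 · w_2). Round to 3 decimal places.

w1 = Mv₀ = (1, 6, 7)
w2 = Mw1 = (61, 47, 59)
Mw2 = (556, 708, 851)
w2·Mw2 = 61·556 + 47·708 + 59·851 = 117401; w2·w2 = 61·61 + 47·47 + 59·59 = 9411
λ ≈ 117401/9411 = 12.475

12.475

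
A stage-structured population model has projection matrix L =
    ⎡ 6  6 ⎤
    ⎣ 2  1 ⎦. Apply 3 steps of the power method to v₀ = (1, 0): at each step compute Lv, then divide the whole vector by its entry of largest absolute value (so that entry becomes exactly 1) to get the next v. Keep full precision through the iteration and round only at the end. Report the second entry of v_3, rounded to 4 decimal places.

0.2957

Lv0 = (6.00000, 2.00000); divide by 6.00000 → v1 = (1.00000, 0.33333)
Lv1 = (8.00000, 2.33333); divide by 8.00000 → v2 = (1.00000, 0.29167)
Lv2 = (7.75000, 2.29167); divide by 7.75000 → v3 = (1.00000, 0.29570)
Requested entry of v3: 110/372 = 0.2957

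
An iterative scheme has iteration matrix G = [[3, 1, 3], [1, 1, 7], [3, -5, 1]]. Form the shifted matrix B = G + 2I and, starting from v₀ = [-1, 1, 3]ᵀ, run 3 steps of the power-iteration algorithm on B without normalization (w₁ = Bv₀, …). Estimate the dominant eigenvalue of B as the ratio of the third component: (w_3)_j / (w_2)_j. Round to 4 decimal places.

5.5979

B = G + 2I has rows (5, 1, 3); (1, 3, 7); (3, -5, 3)
w1 = Bv₀ = (5·(-1) + 1·1 + 3·3; 1·(-1) + 3·1 + 7·3; 3·(-1) + (-5)·1 + 3·3) = (5, 23, 1)
w2 = Bw1 = (5·5 + 1·23 + 3·1; 1·5 + 3·23 + 7·1; 3·5 + (-5)·23 + 3·1) = (51, 81, -97)
w3 = Bw2 = (45, -385, -543)
Ratio: -543/-97 = 5.5979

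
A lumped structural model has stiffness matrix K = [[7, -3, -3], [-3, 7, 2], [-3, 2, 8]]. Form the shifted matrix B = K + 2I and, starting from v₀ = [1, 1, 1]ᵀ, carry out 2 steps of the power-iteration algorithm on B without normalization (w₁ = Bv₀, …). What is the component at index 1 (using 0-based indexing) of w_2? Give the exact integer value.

B = K + 2I has rows (9, -3, -3); (-3, 9, 2); (-3, 2, 10)
w1 = Bv₀ = (9·1 + (-3)·1 + (-3)·1; (-3)·1 + 9·1 + 2·1; (-3)·1 + 2·1 + 10·1) = (3, 8, 9)
w2 = Bw1 = (9·3 + (-3)·8 + (-3)·9; (-3)·3 + 9·8 + 2·9; (-3)·3 + 2·8 + 10·9) = (-24, 81, 97)
Requested component of w2: 81

81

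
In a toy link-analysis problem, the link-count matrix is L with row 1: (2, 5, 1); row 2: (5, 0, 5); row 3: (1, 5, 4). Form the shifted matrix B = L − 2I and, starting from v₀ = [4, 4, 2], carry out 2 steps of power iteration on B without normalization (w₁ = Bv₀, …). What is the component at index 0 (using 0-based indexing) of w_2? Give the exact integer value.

B = L − 2I has rows (0, 5, 1); (5, -2, 5); (1, 5, 2)
w1 = Bv₀ = (0·4 + 5·4 + 1·2; 5·4 + (-2)·4 + 5·2; 1·4 + 5·4 + 2·2) = (22, 22, 28)
w2 = Bw1 = (0·22 + 5·22 + 1·28; 5·22 + (-2)·22 + 5·28; 1·22 + 5·22 + 2·28) = (138, 206, 188)
Requested component of w2: 138

138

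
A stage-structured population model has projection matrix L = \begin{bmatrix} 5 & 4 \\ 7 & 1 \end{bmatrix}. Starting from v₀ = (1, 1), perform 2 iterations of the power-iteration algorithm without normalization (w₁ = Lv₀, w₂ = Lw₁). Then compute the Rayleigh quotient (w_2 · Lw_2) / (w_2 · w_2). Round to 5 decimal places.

w1 = Lv₀ = (5·1 + 4·1; 7·1 + 1·1) = (9, 8)
w2 = Lw1 = (5·9 + 4·8; 7·9 + 1·8) = (77, 71)
Lw2 = (669, 610)
w2·Lw2 = 77·669 + 71·610 = 94823; w2·w2 = 77·77 + 71·71 = 10970
λ ≈ 94823/10970 = 8.64385

λ ≈ 8.64385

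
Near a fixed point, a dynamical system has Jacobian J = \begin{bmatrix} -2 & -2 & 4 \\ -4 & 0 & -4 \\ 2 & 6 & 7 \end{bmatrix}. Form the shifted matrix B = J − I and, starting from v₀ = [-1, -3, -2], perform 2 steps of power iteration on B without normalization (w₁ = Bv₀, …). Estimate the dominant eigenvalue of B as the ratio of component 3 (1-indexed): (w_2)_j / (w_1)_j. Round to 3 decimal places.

3.125

B = J − I has rows (-3, -2, 4); (-4, -1, -4); (2, 6, 6)
w1 = Bv₀ = (1, 15, -32)
w2 = Bw1 = (-161, 109, -100)
Ratio: -100/-32 = 3.125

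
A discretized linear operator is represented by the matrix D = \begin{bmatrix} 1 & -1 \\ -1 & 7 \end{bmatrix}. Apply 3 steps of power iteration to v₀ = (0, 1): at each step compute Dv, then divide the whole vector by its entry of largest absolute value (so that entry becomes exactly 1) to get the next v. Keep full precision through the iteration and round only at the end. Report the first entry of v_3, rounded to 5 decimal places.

Dv0 = (-1.000000, 7.000000); divide by 7.000000 → v1 = (-0.142857, 1.000000)
Dv1 = (-1.142857, 7.142857); divide by 7.142857 → v2 = (-0.160000, 1.000000)
Dv2 = (-1.160000, 7.160000); divide by 7.160000 → v3 = (-0.162011, 1.000000)
Requested entry of v3: -58/358 = -0.16201

-0.16201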